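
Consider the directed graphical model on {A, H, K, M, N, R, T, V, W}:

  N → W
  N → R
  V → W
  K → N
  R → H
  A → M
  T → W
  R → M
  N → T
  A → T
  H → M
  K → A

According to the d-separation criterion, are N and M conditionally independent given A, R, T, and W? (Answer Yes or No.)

Enumerating the 5 paths from N to M and testing each for blocking by {A, R, T, W}:
Path 1: N ← K → A → M
  A is a chain here and A is conditioned on, so the path is blocked at A.
Path 2: N → T ← A → M
  A is a fork here and A is conditioned on, so the path is blocked at A.
Path 3: N → W ← T ← A → M
  T is a chain here and T is conditioned on, so the path is blocked at T.
Path 4: N → R → H → M
  R is a chain here and R is conditioned on, so the path is blocked at R.
Path 5: N → R → M
  R is a chain here and R is conditioned on, so the path is blocked at R.
Since every path is blocked, d-separation holds.

Yes — N and M are d-separated given {A, R, T, W}.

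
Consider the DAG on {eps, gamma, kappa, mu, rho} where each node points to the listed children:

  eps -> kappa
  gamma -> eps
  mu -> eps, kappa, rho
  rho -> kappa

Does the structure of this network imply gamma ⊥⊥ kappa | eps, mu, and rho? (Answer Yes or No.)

Yes

Enumerating the 3 paths from gamma to kappa and testing each for blocking by {eps, mu, rho}:
Path 1: gamma → eps ← mu → rho → kappa
  mu is a fork here and mu is conditioned on, so the path is blocked at mu.
Path 2: gamma → eps ← mu → kappa
  mu is a fork here and mu is conditioned on, so the path is blocked at mu.
Path 3: gamma → eps → kappa
  eps is a chain here and eps is conditioned on, so the path is blocked at eps.
Since every path is blocked, d-separation holds.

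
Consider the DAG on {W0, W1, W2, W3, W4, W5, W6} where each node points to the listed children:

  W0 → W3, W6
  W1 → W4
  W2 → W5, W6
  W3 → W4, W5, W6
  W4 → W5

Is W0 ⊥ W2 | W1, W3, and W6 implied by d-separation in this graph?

Enumerating the 6 paths from W0 to W2 and testing each for blocking by {W1, W3, W6}:
  1. W0 → W3 → W5 ← W2 — W3:chain[blocks]; W5:collider[blocks] ⇒ blocked
  2. W0 → W3 → W6 ← W2 — W3:chain[blocks]; W6:collider[open] ⇒ blocked
  3. W0 → W3 → W4 → W5 ← W2 — W3:chain[blocks]; W4:chain[open]; W5:collider[blocks] ⇒ blocked
  4. W0 → W6 ← W3 → W5 ← W2 — W6:collider[open]; W3:fork[blocks]; W5:collider[blocks] ⇒ blocked
  5. W0 → W6 ← W3 → W4 → W5 ← W2 — W6:collider[open]; W3:fork[blocks]; W4:chain[open]; W5:collider[blocks] ⇒ blocked
  6. W0 → W6 ← W2 — W6:collider[open] ⇒ active
Because an active path exists, W0 and W2 are not d-separated.

No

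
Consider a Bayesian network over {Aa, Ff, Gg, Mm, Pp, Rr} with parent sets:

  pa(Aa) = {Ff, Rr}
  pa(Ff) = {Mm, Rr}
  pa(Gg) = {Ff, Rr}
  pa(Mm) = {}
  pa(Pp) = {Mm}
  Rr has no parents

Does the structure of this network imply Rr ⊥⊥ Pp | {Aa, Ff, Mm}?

Yes

3 paths connect Rr and Pp; each must be blocked for d-separation to hold:
Path 1: Rr → Ff ← Mm → Pp
  Mm is a fork here and Mm is conditioned on, so the path is blocked at Mm.
Path 2: Rr → Gg ← Ff ← Mm → Pp
  Gg is a collider here and neither Gg nor any of its descendants is conditioned on, so the collider stays closed — the path is blocked at Gg.
Path 3: Rr → Aa ← Ff ← Mm → Pp
  Ff is a chain here and Ff is conditioned on, so the path is blocked at Ff.
All paths are blocked; Rr ⊥ Pp | {Aa, Ff, Mm} holds.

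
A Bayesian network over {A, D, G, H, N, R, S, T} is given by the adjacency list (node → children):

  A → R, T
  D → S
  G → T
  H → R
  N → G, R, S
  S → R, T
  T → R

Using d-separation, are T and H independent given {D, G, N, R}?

There are 6 undirected paths between T and H; checking each against the conditioning set {D, G, N, R}:
Path 1: T ← G ← N → R ← H
  G is a chain here and G is conditioned on, so the path is blocked at G.
Path 2: T ← G ← N → S → R ← H
  G is a chain here and G is conditioned on, so the path is blocked at G.
Path 3: T → R ← H
  R is a collider and R is conditioned on, which opens it — no node blocks this path, so it is active.
Path 4: T ← S ← N → R ← H
  N is a fork here and N is conditioned on, so the path is blocked at N.
Path 5: T ← S → R ← H
  S is a fork and S is not conditioned on; R is a collider and R is conditioned on, which opens it — no node blocks this path, so it is active.
Path 6: T ← A → R ← H
  A is a fork and A is not conditioned on; R is a collider and R is conditioned on, which opens it — no node blocks this path, so it is active.
At least one path is unblocked, so d-separation fails.

No — T and H are not d-separated given {D, G, N, R}.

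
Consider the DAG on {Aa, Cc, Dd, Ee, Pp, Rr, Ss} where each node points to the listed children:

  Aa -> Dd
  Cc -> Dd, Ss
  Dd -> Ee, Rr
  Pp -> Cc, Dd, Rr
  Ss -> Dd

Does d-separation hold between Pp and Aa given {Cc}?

We examine all 4 paths between Pp and Aa:
  1. Pp → Rr ← Dd ← Aa — Rr:collider[blocks]; Dd:chain[open] ⇒ blocked
  2. Pp → Dd ← Aa — Dd:collider[blocks] ⇒ blocked
  3. Pp → Cc → Dd ← Aa — Cc:chain[blocks]; Dd:collider[blocks] ⇒ blocked
  4. Pp → Cc → Ss → Dd ← Aa — Cc:chain[blocks]; Ss:chain[open]; Dd:collider[blocks] ⇒ blocked
All paths are blocked; Pp ⊥ Aa | {Cc} holds.

Yes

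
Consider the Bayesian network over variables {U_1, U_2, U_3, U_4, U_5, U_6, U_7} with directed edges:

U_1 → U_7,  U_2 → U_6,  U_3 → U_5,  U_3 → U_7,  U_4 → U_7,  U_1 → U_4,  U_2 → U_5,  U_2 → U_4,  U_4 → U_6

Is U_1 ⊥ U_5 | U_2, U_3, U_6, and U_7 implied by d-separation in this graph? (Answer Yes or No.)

We examine all 6 paths between U_1 and U_5:
Path 1: U_1 → U_7 ← U_3 → U_5
  U_3 is a fork here and U_3 is conditioned on, so the path is blocked at U_3.
Path 2: U_1 → U_7 ← U_4 → U_6 ← U_2 → U_5
  U_2 is a fork here and U_2 is conditioned on, so the path is blocked at U_2.
Path 3: U_1 → U_7 ← U_4 ← U_2 → U_5
  U_2 is a fork here and U_2 is conditioned on, so the path is blocked at U_2.
Path 4: U_1 → U_4 → U_7 ← U_3 → U_5
  U_3 is a fork here and U_3 is conditioned on, so the path is blocked at U_3.
Path 5: U_1 → U_4 → U_6 ← U_2 → U_5
  U_2 is a fork here and U_2 is conditioned on, so the path is blocked at U_2.
Path 6: U_1 → U_4 ← U_2 → U_5
  U_2 is a fork here and U_2 is conditioned on, so the path is blocked at U_2.
All paths are blocked; U_1 ⊥ U_5 | {U_2, U_3, U_6, U_7} holds.

Yes — U_1 and U_5 are d-separated given {U_2, U_3, U_6, U_7}.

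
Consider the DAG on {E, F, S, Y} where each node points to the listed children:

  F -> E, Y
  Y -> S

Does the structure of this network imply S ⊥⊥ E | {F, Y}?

Only one path connects S and E:
Path 1: S ← Y ← F → E
  Y is a chain here and Y is conditioned on, so the path is blocked at Y.
Since every path is blocked, d-separation holds.

Yes — S and E are d-separated given {F, Y}.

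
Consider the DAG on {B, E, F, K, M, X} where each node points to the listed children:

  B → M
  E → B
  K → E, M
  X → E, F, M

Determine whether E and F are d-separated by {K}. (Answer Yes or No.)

3 paths connect E and F; each must be blocked for d-separation to hold:
Path 1: E ← X → F
  X is a fork and X is not conditioned on — no node blocks this path, so it is active.
Path 2: E ← K → M ← X → F
  K is a fork here and K is conditioned on, so the path is blocked at K.
Path 3: E → B → M ← X → F
  M is a collider here and neither M nor any of its descendants is conditioned on, so the collider stays closed — the path is blocked at M.
At least one path is unblocked, so d-separation fails.

No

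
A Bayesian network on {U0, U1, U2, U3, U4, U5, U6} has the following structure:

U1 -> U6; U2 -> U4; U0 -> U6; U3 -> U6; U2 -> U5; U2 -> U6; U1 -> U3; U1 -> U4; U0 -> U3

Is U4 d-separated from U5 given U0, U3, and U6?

Enumerating the 4 paths from U4 to U5 and testing each for blocking by {U0, U3, U6}:
  1. U4 ← U2 → U5 — U2:fork[open] ⇒ active
  2. U4 ← U1 → U3 ← U0 → U6 ← U2 → U5 — U1:fork[open]; U3:collider[open]; U0:fork[blocks]; U6:collider[open]; U2:fork[open] ⇒ blocked
  3. U4 ← U1 → U3 → U6 ← U2 → U5 — U1:fork[open]; U3:chain[blocks]; U6:collider[open]; U2:fork[open] ⇒ blocked
  4. U4 ← U1 → U6 ← U2 → U5 — U1:fork[open]; U6:collider[open]; U2:fork[open] ⇒ active
At least one path is unblocked, so d-separation fails.

No — U4 and U5 are not d-separated given {U0, U3, U6}.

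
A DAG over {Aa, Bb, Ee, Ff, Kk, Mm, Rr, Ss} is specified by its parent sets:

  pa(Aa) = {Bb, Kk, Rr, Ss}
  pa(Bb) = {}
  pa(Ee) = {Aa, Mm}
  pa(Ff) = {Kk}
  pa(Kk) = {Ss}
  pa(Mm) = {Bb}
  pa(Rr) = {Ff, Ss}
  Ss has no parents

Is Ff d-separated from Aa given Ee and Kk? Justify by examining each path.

We examine all 6 paths between Ff and Aa:
Path 1: Ff → Rr ← Ss → Kk → Aa
  Kk is a chain here and Kk is conditioned on, so the path is blocked at Kk.
Path 2: Ff → Rr ← Ss → Aa
  Rr is a collider and its descendant Ee is conditioned on, which opens it; Ss is a fork and Ss is not conditioned on — no node blocks this path, so it is active.
Path 3: Ff → Rr → Aa
  Rr is a chain and Rr is not conditioned on — no node blocks this path, so it is active.
Path 4: Ff ← Kk ← Ss → Rr → Aa
  Kk is a chain here and Kk is conditioned on, so the path is blocked at Kk.
Path 5: Ff ← Kk ← Ss → Aa
  Kk is a chain here and Kk is conditioned on, so the path is blocked at Kk.
Path 6: Ff ← Kk → Aa
  Kk is a fork here and Kk is conditioned on, so the path is blocked at Kk.
At least one path is unblocked, so d-separation fails.

No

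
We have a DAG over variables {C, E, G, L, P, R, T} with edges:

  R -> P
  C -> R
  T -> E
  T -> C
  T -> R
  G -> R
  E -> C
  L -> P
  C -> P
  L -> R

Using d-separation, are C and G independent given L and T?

Yes — C and G are d-separated given {L, T}.

Enumerating the 5 paths from C to G and testing each for blocking by {L, T}:
Path 1: C → P ← L → R ← G
  P is a collider here and neither P nor any of its descendants is conditioned on, so the collider stays closed — the path is blocked at P.
Path 2: C → P ← R ← G
  P is a collider here and neither P nor any of its descendants is conditioned on, so the collider stays closed — the path is blocked at P.
Path 3: C ← T → R ← G
  T is a fork here and T is conditioned on, so the path is blocked at T.
Path 4: C → R ← G
  R is a collider here and neither R nor any of its descendants is conditioned on, so the collider stays closed — the path is blocked at R.
Path 5: C ← E ← T → R ← G
  T is a fork here and T is conditioned on, so the path is blocked at T.
Since every path is blocked, d-separation holds.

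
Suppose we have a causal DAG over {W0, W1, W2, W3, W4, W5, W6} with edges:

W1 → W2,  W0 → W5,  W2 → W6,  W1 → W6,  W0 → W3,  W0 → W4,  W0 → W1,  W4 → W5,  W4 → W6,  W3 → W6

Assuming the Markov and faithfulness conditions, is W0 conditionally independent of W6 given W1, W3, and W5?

No — W0 and W6 are not d-separated given {W1, W3, W5}.

We examine all 5 paths between W0 and W6:
Path 1: W0 → W5 ← W4 → W6
  W5 is a collider and W5 is conditioned on, which opens it; W4 is a fork and W4 is not conditioned on — no node blocks this path, so it is active.
Path 2: W0 → W3 → W6
  W3 is a chain here and W3 is conditioned on, so the path is blocked at W3.
Path 3: W0 → W1 → W2 → W6
  W1 is a chain here and W1 is conditioned on, so the path is blocked at W1.
Path 4: W0 → W1 → W6
  W1 is a chain here and W1 is conditioned on, so the path is blocked at W1.
Path 5: W0 → W4 → W6
  W4 is a chain and W4 is not conditioned on — no node blocks this path, so it is active.
At least one path is unblocked, so d-separation fails.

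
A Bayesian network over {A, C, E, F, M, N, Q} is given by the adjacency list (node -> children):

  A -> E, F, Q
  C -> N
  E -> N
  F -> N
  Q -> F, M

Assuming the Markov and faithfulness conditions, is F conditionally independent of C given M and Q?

Yes

3 paths connect F and C; each must be blocked for d-separation to hold:
  1. F → N ← C — N:collider[blocks] ⇒ blocked
  2. F ← Q ← A → E → N ← C — Q:chain[blocks]; A:fork[open]; E:chain[open]; N:collider[blocks] ⇒ blocked
  3. F ← A → E → N ← C — A:fork[open]; E:chain[open]; N:collider[blocks] ⇒ blocked
Since every path is blocked, d-separation holds.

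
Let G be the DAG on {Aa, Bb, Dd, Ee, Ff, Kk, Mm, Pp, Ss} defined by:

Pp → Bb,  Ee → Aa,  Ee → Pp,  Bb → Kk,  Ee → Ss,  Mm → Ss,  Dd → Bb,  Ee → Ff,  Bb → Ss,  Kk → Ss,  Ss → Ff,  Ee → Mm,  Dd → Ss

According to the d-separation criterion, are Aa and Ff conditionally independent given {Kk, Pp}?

6 paths connect Aa and Ff; each must be blocked for d-separation to hold:
  1. Aa ← Ee → Mm → Ss → Ff — Ee:fork[open]; Mm:chain[open]; Ss:chain[open] ⇒ active
  2. Aa ← Ee → Ff — Ee:fork[open] ⇒ active
  3. Aa ← Ee → Pp → Bb → Kk → Ss → Ff — Ee:fork[open]; Pp:chain[blocks]; Bb:chain[open]; Kk:chain[blocks]; Ss:chain[open] ⇒ blocked
  4. Aa ← Ee → Pp → Bb ← Dd → Ss → Ff — Ee:fork[open]; Pp:chain[blocks]; Bb:collider[open]; Dd:fork[open]; Ss:chain[open] ⇒ blocked
  5. Aa ← Ee → Pp → Bb → Ss → Ff — Ee:fork[open]; Pp:chain[blocks]; Bb:chain[open]; Ss:chain[open] ⇒ blocked
  6. Aa ← Ee → Ss → Ff — Ee:fork[open]; Ss:chain[open] ⇒ active
Since the path Aa ← Ee → Mm → Ss → Ff is active, Aa and Ff are not d-separated given {Kk, Pp}.

No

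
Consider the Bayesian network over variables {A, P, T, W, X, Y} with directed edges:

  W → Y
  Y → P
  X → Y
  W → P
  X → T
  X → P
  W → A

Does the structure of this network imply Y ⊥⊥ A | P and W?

Yes

There are 3 undirected paths between Y and A; checking each against the conditioning set {P, W}:
Path 1: Y ← X → P ← W → A
  W is a fork here and W is conditioned on, so the path is blocked at W.
Path 2: Y → P ← W → A
  W is a fork here and W is conditioned on, so the path is blocked at W.
Path 3: Y ← W → A
  W is a fork here and W is conditioned on, so the path is blocked at W.
Since every path is blocked, d-separation holds.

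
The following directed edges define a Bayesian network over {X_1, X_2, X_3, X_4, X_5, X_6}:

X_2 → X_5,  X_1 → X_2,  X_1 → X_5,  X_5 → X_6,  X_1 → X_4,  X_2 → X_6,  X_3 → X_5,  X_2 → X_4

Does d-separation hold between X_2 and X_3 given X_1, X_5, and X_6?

No — X_2 and X_3 are not d-separated given {X_1, X_5, X_6}.

Enumerating the 4 paths from X_2 to X_3 and testing each for blocking by {X_1, X_5, X_6}:
Path 1: X_2 → X_5 ← X_3
  X_5 is a collider and X_5 is conditioned on, which opens it — no node blocks this path, so it is active.
Path 2: X_2 → X_4 ← X_1 → X_5 ← X_3
  X_4 is a collider here and neither X_4 nor any of its descendants is conditioned on, so the collider stays closed — the path is blocked at X_4.
Path 3: X_2 ← X_1 → X_5 ← X_3
  X_1 is a fork here and X_1 is conditioned on, so the path is blocked at X_1.
Path 4: X_2 → X_6 ← X_5 ← X_3
  X_5 is a chain here and X_5 is conditioned on, so the path is blocked at X_5.
At least one path is unblocked, so d-separation fails.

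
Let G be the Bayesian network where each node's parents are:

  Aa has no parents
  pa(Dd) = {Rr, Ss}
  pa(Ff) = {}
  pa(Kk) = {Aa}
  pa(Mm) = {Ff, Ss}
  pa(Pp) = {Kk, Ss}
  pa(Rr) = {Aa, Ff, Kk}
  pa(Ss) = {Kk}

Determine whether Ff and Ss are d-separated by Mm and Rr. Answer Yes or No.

No

We examine all 6 paths between Ff and Ss:
Path 1: Ff → Rr → Dd ← Ss
  Rr is a chain here and Rr is conditioned on, so the path is blocked at Rr.
Path 2: Ff → Rr ← Aa → Kk → Ss
  Rr is a collider and Rr is conditioned on, which opens it; Aa is a fork and Aa is not conditioned on; Kk is a chain and Kk is not conditioned on — no node blocks this path, so it is active.
Path 3: Ff → Rr ← Aa → Kk → Pp ← Ss
  Pp is a collider here and neither Pp nor any of its descendants is conditioned on, so the collider stays closed — the path is blocked at Pp.
Path 4: Ff → Rr ← Kk → Ss
  Rr is a collider and Rr is conditioned on, which opens it; Kk is a fork and Kk is not conditioned on — no node blocks this path, so it is active.
Path 5: Ff → Rr ← Kk → Pp ← Ss
  Pp is a collider here and neither Pp nor any of its descendants is conditioned on, so the collider stays closed — the path is blocked at Pp.
Path 6: Ff → Mm ← Ss
  Mm is a collider and Mm is conditioned on, which opens it — no node blocks this path, so it is active.
Since the path Ff → Rr ← Aa → Kk → Ss is active, Ff and Ss are not d-separated given {Mm, Rr}.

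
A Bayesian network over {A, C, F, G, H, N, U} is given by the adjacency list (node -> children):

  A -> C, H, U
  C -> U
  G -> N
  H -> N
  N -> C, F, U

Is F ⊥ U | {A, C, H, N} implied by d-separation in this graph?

5 paths connect F and U; each must be blocked for d-separation to hold:
Path 1: F ← N → U
  N is a fork here and N is conditioned on, so the path is blocked at N.
Path 2: F ← N ← H ← A → U
  N is a chain here and N is conditioned on, so the path is blocked at N.
Path 3: F ← N ← H ← A → C → U
  N is a chain here and N is conditioned on, so the path is blocked at N.
Path 4: F ← N → C ← A → U
  N is a fork here and N is conditioned on, so the path is blocked at N.
Path 5: F ← N → C → U
  N is a fork here and N is conditioned on, so the path is blocked at N.
Since every path is blocked, d-separation holds.

Yes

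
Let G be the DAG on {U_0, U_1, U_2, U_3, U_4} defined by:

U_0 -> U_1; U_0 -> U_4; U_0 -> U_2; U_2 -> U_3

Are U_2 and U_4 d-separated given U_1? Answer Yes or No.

The only undirected path from U_2 to U_4 is:
Path 1: U_2 ← U_0 → U_4
  U_0 is a fork and U_0 is not conditioned on — no node blocks this path, so it is active.
Since the path U_2 ← U_0 → U_4 is active, U_2 and U_4 are not d-separated given {U_1}.

No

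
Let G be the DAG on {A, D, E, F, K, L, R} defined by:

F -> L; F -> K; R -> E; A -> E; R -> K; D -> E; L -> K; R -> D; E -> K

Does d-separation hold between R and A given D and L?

3 paths connect R and A; each must be blocked for d-separation to hold:
  1. R → E ← A — E:collider[blocks] ⇒ blocked
  2. R → K ← E ← A — K:collider[blocks]; E:chain[open] ⇒ blocked
  3. R → D → E ← A — D:chain[blocks]; E:collider[blocks] ⇒ blocked
All paths are blocked; R ⊥ A | {D, L} holds.

Yes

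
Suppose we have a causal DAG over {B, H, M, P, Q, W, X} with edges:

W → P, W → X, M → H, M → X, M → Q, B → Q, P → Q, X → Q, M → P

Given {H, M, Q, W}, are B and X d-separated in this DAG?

Enumerating the 5 paths from B to X and testing each for blocking by {H, M, Q, W}:
  1. B → Q ← P ← W → X — Q:collider[open]; P:chain[open]; W:fork[blocks] ⇒ blocked
  2. B → Q ← P ← M → X — Q:collider[open]; P:chain[open]; M:fork[blocks] ⇒ blocked
  3. B → Q ← M → P ← W → X — Q:collider[open]; M:fork[blocks]; P:collider[open]; W:fork[blocks] ⇒ blocked
  4. B → Q ← M → X — Q:collider[open]; M:fork[blocks] ⇒ blocked
  5. B → Q ← X — Q:collider[open] ⇒ active
Because an active path exists, B and X are not d-separated.

No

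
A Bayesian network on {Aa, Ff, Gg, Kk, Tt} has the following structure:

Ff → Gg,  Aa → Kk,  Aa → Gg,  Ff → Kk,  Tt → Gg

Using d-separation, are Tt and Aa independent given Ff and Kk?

We examine all 2 paths between Tt and Aa:
Path 1: Tt → Gg ← Aa
  Gg is a collider here and neither Gg nor any of its descendants is conditioned on, so the collider stays closed — the path is blocked at Gg.
Path 2: Tt → Gg ← Ff → Kk ← Aa
  Gg is a collider here and neither Gg nor any of its descendants is conditioned on, so the collider stays closed — the path is blocked at Gg.
Every path is blocked, so Tt and Aa are d-separated given {Ff, Kk}.

Yes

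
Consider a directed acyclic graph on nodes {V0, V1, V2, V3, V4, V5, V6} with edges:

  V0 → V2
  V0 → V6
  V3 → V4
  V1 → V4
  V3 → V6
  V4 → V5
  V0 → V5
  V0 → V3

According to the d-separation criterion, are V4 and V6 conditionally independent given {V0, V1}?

4 paths connect V4 and V6; each must be blocked for d-separation to hold:
Path 1: V4 → V5 ← V0 → V3 → V6
  V5 is a collider here and neither V5 nor any of its descendants is conditioned on, so the collider stays closed — the path is blocked at V5.
Path 2: V4 → V5 ← V0 → V6
  V5 is a collider here and neither V5 nor any of its descendants is conditioned on, so the collider stays closed — the path is blocked at V5.
Path 3: V4 ← V3 ← V0 → V6
  V0 is a fork here and V0 is conditioned on, so the path is blocked at V0.
Path 4: V4 ← V3 → V6
  V3 is a fork and V3 is not conditioned on — no node blocks this path, so it is active.
Since the path V4 ← V3 → V6 is active, V4 and V6 are not d-separated given {V0, V1}.

No — V4 and V6 are not d-separated given {V0, V1}.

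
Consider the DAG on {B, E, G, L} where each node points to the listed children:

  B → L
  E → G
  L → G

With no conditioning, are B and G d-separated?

No

Only one path connects B and G:
Path 1: B → L → G
  L is a chain and L is not conditioned on — no node blocks this path, so it is active.
At least one path is unblocked, so d-separation fails.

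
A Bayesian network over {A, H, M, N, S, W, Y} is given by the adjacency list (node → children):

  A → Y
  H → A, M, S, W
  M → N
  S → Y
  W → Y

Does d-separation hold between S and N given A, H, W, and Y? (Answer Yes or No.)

Enumerating the 3 paths from S to N and testing each for blocking by {A, H, W, Y}:
Path 1: S ← H → M → N
  H is a fork here and H is conditioned on, so the path is blocked at H.
Path 2: S → Y ← W ← H → M → N
  W is a chain here and W is conditioned on, so the path is blocked at W.
Path 3: S → Y ← A ← H → M → N
  A is a chain here and A is conditioned on, so the path is blocked at A.
Every path is blocked, so S and N are d-separated given {A, H, W, Y}.

Yes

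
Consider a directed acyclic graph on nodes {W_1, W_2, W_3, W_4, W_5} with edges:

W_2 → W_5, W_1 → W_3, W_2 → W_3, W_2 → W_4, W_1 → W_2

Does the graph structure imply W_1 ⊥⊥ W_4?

No — W_1 and W_4 are not d-separated given ∅.

2 paths connect W_1 and W_4; each must be blocked for d-separation to hold:
  1. W_1 → W_3 ← W_2 → W_4 — W_3:collider[blocks]; W_2:fork[open] ⇒ blocked
  2. W_1 → W_2 → W_4 — W_2:chain[open] ⇒ active
At least one path is unblocked, so d-separation fails.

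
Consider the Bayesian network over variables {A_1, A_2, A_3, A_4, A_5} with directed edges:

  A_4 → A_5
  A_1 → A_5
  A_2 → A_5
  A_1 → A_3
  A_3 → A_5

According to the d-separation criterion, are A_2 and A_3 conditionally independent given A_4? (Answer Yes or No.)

2 paths connect A_2 and A_3; each must be blocked for d-separation to hold:
Path 1: A_2 → A_5 ← A_3
  A_5 is a collider here and neither A_5 nor any of its descendants is conditioned on, so the collider stays closed — the path is blocked at A_5.
Path 2: A_2 → A_5 ← A_1 → A_3
  A_5 is a collider here and neither A_5 nor any of its descendants is conditioned on, so the collider stays closed — the path is blocked at A_5.
Every path is blocked, so A_2 and A_3 are d-separated given {A_4}.

Yes — A_2 and A_3 are d-separated given {A_4}.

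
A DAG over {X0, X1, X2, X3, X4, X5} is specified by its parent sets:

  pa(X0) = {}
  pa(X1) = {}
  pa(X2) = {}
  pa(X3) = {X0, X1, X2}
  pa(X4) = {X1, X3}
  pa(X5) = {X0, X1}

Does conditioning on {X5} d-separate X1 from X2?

Yes

Enumerating the 3 paths from X1 to X2 and testing each for blocking by {X5}:
  1. X1 → X4 ← X3 ← X2 — X4:collider[blocks]; X3:chain[open] ⇒ blocked
  2. X1 → X3 ← X2 — X3:collider[blocks] ⇒ blocked
  3. X1 → X5 ← X0 → X3 ← X2 — X5:collider[open]; X0:fork[open]; X3:collider[blocks] ⇒ blocked
All paths are blocked; X1 ⊥ X2 | {X5} holds.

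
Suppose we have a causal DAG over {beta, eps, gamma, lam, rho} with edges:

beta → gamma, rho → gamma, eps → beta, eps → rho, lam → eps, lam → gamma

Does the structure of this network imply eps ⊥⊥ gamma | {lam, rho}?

No

3 paths connect eps and gamma; each must be blocked for d-separation to hold:
Path 1: eps → rho → gamma
  rho is a chain here and rho is conditioned on, so the path is blocked at rho.
Path 2: eps → beta → gamma
  beta is a chain and beta is not conditioned on — no node blocks this path, so it is active.
Path 3: eps ← lam → gamma
  lam is a fork here and lam is conditioned on, so the path is blocked at lam.
At least one path is unblocked, so d-separation fails.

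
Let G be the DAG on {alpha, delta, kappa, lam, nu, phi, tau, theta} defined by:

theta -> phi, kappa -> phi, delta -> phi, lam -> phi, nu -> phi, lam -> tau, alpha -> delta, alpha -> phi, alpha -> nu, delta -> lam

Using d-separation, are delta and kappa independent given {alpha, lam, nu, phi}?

No

We examine all 4 paths between delta and kappa:
Path 1: delta → lam → phi ← kappa
  lam is a chain here and lam is conditioned on, so the path is blocked at lam.
Path 2: delta ← alpha → nu → phi ← kappa
  alpha is a fork here and alpha is conditioned on, so the path is blocked at alpha.
Path 3: delta ← alpha → phi ← kappa
  alpha is a fork here and alpha is conditioned on, so the path is blocked at alpha.
Path 4: delta → phi ← kappa
  phi is a collider and phi is conditioned on, which opens it — no node blocks this path, so it is active.
Because an active path exists, delta and kappa are not d-separated.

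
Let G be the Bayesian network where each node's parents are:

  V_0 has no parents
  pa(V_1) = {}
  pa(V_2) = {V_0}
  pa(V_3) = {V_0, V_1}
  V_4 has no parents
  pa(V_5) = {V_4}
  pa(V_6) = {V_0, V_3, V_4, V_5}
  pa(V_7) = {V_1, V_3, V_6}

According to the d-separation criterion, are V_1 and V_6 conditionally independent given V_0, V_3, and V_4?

Yes — V_1 and V_6 are d-separated given {V_0, V_3, V_4}.

There are 6 undirected paths between V_1 and V_6; checking each against the conditioning set {V_0, V_3, V_4}:
  1. V_1 → V_3 → V_6 — V_3:chain[blocks] ⇒ blocked
  2. V_1 → V_3 ← V_0 → V_6 — V_3:collider[open]; V_0:fork[blocks] ⇒ blocked
  3. V_1 → V_3 → V_7 ← V_6 — V_3:chain[blocks]; V_7:collider[blocks] ⇒ blocked
  4. V_1 → V_7 ← V_6 — V_7:collider[blocks] ⇒ blocked
  5. V_1 → V_7 ← V_3 → V_6 — V_7:collider[blocks]; V_3:fork[blocks] ⇒ blocked
  6. V_1 → V_7 ← V_3 ← V_0 → V_6 — V_7:collider[blocks]; V_3:chain[blocks]; V_0:fork[blocks] ⇒ blocked
All paths are blocked; V_1 ⊥ V_6 | {V_0, V_3, V_4} holds.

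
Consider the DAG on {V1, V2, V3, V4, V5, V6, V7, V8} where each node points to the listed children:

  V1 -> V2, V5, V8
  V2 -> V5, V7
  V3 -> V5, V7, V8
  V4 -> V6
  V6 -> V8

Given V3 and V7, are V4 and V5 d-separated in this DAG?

Enumerating the 6 paths from V4 to V5 and testing each for blocking by {V3, V7}:
Path 1: V4 → V6 → V8 ← V3 → V7 ← V2 ← V1 → V5
  V8 is a collider here and neither V8 nor any of its descendants is conditioned on, so the collider stays closed — the path is blocked at V8.
Path 2: V4 → V6 → V8 ← V3 → V7 ← V2 → V5
  V8 is a collider here and neither V8 nor any of its descendants is conditioned on, so the collider stays closed — the path is blocked at V8.
Path 3: V4 → V6 → V8 ← V3 → V5
  V8 is a collider here and neither V8 nor any of its descendants is conditioned on, so the collider stays closed — the path is blocked at V8.
Path 4: V4 → V6 → V8 ← V1 → V5
  V8 is a collider here and neither V8 nor any of its descendants is conditioned on, so the collider stays closed — the path is blocked at V8.
Path 5: V4 → V6 → V8 ← V1 → V2 → V7 ← V3 → V5
  V8 is a collider here and neither V8 nor any of its descendants is conditioned on, so the collider stays closed — the path is blocked at V8.
Path 6: V4 → V6 → V8 ← V1 → V2 → V5
  V8 is a collider here and neither V8 nor any of its descendants is conditioned on, so the collider stays closed — the path is blocked at V8.
Every path is blocked, so V4 and V5 are d-separated given {V3, V7}.

Yes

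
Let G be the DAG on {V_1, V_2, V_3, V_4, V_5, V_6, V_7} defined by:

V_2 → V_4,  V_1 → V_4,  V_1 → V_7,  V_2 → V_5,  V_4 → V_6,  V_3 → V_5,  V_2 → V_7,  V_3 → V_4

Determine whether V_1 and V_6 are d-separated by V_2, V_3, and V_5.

No

We examine all 3 paths between V_1 and V_6:
Path 1: V_1 → V_4 → V_6
  V_4 is a chain and V_4 is not conditioned on — no node blocks this path, so it is active.
Path 2: V_1 → V_7 ← V_2 → V_4 → V_6
  V_7 is a collider here and neither V_7 nor any of its descendants is conditioned on, so the collider stays closed — the path is blocked at V_7.
Path 3: V_1 → V_7 ← V_2 → V_5 ← V_3 → V_4 → V_6
  V_7 is a collider here and neither V_7 nor any of its descendants is conditioned on, so the collider stays closed — the path is blocked at V_7.
Because an active path exists, V_1 and V_6 are not d-separated.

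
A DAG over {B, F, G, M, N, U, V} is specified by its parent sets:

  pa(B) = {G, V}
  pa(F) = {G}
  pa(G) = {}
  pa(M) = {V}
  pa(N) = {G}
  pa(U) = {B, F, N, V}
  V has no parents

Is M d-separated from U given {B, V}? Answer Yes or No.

Enumerating the 4 paths from M to U and testing each for blocking by {B, V}:
Path 1: M ← V → B → U
  V is a fork here and V is conditioned on, so the path is blocked at V.
Path 2: M ← V → B ← G → F → U
  V is a fork here and V is conditioned on, so the path is blocked at V.
Path 3: M ← V → B ← G → N → U
  V is a fork here and V is conditioned on, so the path is blocked at V.
Path 4: M ← V → U
  V is a fork here and V is conditioned on, so the path is blocked at V.
Since every path is blocked, d-separation holds.

Yes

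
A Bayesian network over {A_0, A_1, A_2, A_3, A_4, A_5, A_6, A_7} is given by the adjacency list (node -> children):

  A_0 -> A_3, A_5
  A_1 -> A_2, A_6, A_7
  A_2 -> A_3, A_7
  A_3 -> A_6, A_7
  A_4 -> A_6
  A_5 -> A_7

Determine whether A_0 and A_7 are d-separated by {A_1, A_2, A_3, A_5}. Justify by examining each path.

There are 6 undirected paths between A_0 and A_7; checking each against the conditioning set {A_1, A_2, A_3, A_5}:
Path 1: A_0 → A_5 → A_7
  A_5 is a chain here and A_5 is conditioned on, so the path is blocked at A_5.
Path 2: A_0 → A_3 → A_6 ← A_1 → A_7
  A_3 is a chain here and A_3 is conditioned on, so the path is blocked at A_3.
Path 3: A_0 → A_3 → A_6 ← A_1 → A_2 → A_7
  A_3 is a chain here and A_3 is conditioned on, so the path is blocked at A_3.
Path 4: A_0 → A_3 → A_7
  A_3 is a chain here and A_3 is conditioned on, so the path is blocked at A_3.
Path 5: A_0 → A_3 ← A_2 → A_7
  A_2 is a fork here and A_2 is conditioned on, so the path is blocked at A_2.
Path 6: A_0 → A_3 ← A_2 ← A_1 → A_7
  A_2 is a chain here and A_2 is conditioned on, so the path is blocked at A_2.
Every path is blocked, so A_0 and A_7 are d-separated given {A_1, A_2, A_3, A_5}.

Yes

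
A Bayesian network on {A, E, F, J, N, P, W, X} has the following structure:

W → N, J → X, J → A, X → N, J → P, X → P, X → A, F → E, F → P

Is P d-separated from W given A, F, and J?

We examine all 3 paths between P and W:
Path 1: P ← X → N ← W
  N is a collider here and neither N nor any of its descendants is conditioned on, so the collider stays closed — the path is blocked at N.
Path 2: P ← J → A ← X → N ← W
  J is a fork here and J is conditioned on, so the path is blocked at J.
Path 3: P ← J → X → N ← W
  J is a fork here and J is conditioned on, so the path is blocked at J.
Since every path is blocked, d-separation holds.

Yes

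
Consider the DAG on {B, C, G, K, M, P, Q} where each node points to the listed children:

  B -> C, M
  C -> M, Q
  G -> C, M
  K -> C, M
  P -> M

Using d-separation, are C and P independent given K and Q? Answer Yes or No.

Enumerating the 4 paths from C to P and testing each for blocking by {K, Q}:
Path 1: C ← B → M ← P
  M is a collider here and neither M nor any of its descendants is conditioned on, so the collider stays closed — the path is blocked at M.
Path 2: C → M ← P
  M is a collider here and neither M nor any of its descendants is conditioned on, so the collider stays closed — the path is blocked at M.
Path 3: C ← K → M ← P
  K is a fork here and K is conditioned on, so the path is blocked at K.
Path 4: C ← G → M ← P
  M is a collider here and neither M nor any of its descendants is conditioned on, so the collider stays closed — the path is blocked at M.
Every path is blocked, so C and P are d-separated given {K, Q}.

Yes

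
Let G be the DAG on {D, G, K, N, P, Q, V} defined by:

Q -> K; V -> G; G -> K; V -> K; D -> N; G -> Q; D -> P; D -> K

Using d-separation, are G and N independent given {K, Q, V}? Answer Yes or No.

3 paths connect G and N; each must be blocked for d-separation to hold:
Path 1: G ← V → K ← D → N
  V is a fork here and V is conditioned on, so the path is blocked at V.
Path 2: G → Q → K ← D → N
  Q is a chain here and Q is conditioned on, so the path is blocked at Q.
Path 3: G → K ← D → N
  K is a collider and K is conditioned on, which opens it; D is a fork and D is not conditioned on — no node blocks this path, so it is active.
Since the path G → K ← D → N is active, G and N are not d-separated given {K, Q, V}.

No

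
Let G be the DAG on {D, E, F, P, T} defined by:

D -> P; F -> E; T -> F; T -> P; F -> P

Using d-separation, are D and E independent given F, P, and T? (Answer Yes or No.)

Yes

There are 2 undirected paths between D and E; checking each against the conditioning set {F, P, T}:
Path 1: D → P ← F → E
  F is a fork here and F is conditioned on, so the path is blocked at F.
Path 2: D → P ← T → F → E
  T is a fork here and T is conditioned on, so the path is blocked at T.
Since every path is blocked, d-separation holds.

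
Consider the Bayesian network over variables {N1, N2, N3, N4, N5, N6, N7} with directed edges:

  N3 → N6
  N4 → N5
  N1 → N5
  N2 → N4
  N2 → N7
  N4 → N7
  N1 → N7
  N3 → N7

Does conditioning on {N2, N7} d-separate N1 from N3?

No — N1 and N3 are not d-separated given {N2, N7}.

3 paths connect N1 and N3; each must be blocked for d-separation to hold:
  1. N1 → N7 ← N3 — N7:collider[open] ⇒ active
  2. N1 → N5 ← N4 ← N2 → N7 ← N3 — N5:collider[blocks]; N4:chain[open]; N2:fork[blocks]; N7:collider[open] ⇒ blocked
  3. N1 → N5 ← N4 → N7 ← N3 — N5:collider[blocks]; N4:fork[open]; N7:collider[open] ⇒ blocked
Because an active path exists, N1 and N3 are not d-separated.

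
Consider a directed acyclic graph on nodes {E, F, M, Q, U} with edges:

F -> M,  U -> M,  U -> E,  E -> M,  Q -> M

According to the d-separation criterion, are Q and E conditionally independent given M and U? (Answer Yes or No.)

No

We examine all 2 paths between Q and E:
  1. Q → M ← U → E — M:collider[open]; U:fork[blocks] ⇒ blocked
  2. Q → M ← E — M:collider[open] ⇒ active
Since the path Q → M ← E is active, Q and E are not d-separated given {M, U}.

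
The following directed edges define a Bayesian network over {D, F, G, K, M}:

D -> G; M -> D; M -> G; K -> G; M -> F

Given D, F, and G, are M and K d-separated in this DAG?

No

We examine all 2 paths between M and K:
  1. M → D → G ← K — D:chain[blocks]; G:collider[open] ⇒ blocked
  2. M → G ← K — G:collider[open] ⇒ active
At least one path is unblocked, so d-separation fails.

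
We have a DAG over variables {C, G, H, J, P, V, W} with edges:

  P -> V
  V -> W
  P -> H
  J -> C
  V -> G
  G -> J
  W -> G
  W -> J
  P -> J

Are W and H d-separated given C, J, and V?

6 paths connect W and H; each must be blocked for d-separation to hold:
  1. W → J ← P → H — J:collider[open]; P:fork[open] ⇒ active
  2. W → J ← G ← V ← P → H — J:collider[open]; G:chain[open]; V:chain[blocks]; P:fork[open] ⇒ blocked
  3. W ← V ← P → H — V:chain[blocks]; P:fork[open] ⇒ blocked
  4. W ← V → G → J ← P → H — V:fork[blocks]; G:chain[open]; J:collider[open]; P:fork[open] ⇒ blocked
  5. W → G → J ← P → H — G:chain[open]; J:collider[open]; P:fork[open] ⇒ active
  6. W → G ← V ← P → H — G:collider[open]; V:chain[blocks]; P:fork[open] ⇒ blocked
Because an active path exists, W and H are not d-separated.

No — W and H are not d-separated given {C, J, V}.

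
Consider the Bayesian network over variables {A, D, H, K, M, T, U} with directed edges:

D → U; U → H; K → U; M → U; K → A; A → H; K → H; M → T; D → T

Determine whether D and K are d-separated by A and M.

Yes

6 paths connect D and K; each must be blocked for d-separation to hold:
Path 1: D → U ← K
  U is a collider here and neither U nor any of its descendants is conditioned on, so the collider stays closed — the path is blocked at U.
Path 2: D → U → H ← A ← K
  H is a collider here and neither H nor any of its descendants is conditioned on, so the collider stays closed — the path is blocked at H.
Path 3: D → U → H ← K
  H is a collider here and neither H nor any of its descendants is conditioned on, so the collider stays closed — the path is blocked at H.
Path 4: D → T ← M → U ← K
  T is a collider here and neither T nor any of its descendants is conditioned on, so the collider stays closed — the path is blocked at T.
Path 5: D → T ← M → U → H ← A ← K
  T is a collider here and neither T nor any of its descendants is conditioned on, so the collider stays closed — the path is blocked at T.
Path 6: D → T ← M → U → H ← K
  T is a collider here and neither T nor any of its descendants is conditioned on, so the collider stays closed — the path is blocked at T.
All paths are blocked; D ⊥ K | {A, M} holds.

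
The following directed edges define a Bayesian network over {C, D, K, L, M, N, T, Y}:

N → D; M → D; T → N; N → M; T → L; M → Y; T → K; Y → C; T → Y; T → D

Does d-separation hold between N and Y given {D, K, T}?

No — N and Y are not d-separated given {D, K, T}.

Enumerating the 6 paths from N to Y and testing each for blocking by {D, K, T}:
  1. N ← T → D ← M → Y — T:fork[blocks]; D:collider[open]; M:fork[open] ⇒ blocked
  2. N ← T → Y — T:fork[blocks] ⇒ blocked
  3. N → D ← T → Y — D:collider[open]; T:fork[blocks] ⇒ blocked
  4. N → D ← M → Y — D:collider[open]; M:fork[open] ⇒ active
  5. N → M → D ← T → Y — M:chain[open]; D:collider[open]; T:fork[blocks] ⇒ blocked
  6. N → M → Y — M:chain[open] ⇒ active
Since the path N → D ← M → Y is active, N and Y are not d-separated given {D, K, T}.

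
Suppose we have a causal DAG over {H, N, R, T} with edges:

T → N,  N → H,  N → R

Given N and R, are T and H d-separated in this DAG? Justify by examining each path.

Yes

Only one path connects T and H:
  1. T → N → H — N:chain[blocks] ⇒ blocked
Every path is blocked, so T and H are d-separated given {N, R}.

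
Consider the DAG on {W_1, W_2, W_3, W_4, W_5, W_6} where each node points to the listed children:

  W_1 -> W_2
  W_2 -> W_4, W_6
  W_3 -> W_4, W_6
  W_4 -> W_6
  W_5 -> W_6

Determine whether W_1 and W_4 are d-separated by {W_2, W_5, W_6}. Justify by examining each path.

We examine all 3 paths between W_1 and W_4:
Path 1: W_1 → W_2 → W_6 ← W_4
  W_2 is a chain here and W_2 is conditioned on, so the path is blocked at W_2.
Path 2: W_1 → W_2 → W_6 ← W_3 → W_4
  W_2 is a chain here and W_2 is conditioned on, so the path is blocked at W_2.
Path 3: W_1 → W_2 → W_4
  W_2 is a chain here and W_2 is conditioned on, so the path is blocked at W_2.
Since every path is blocked, d-separation holds.

Yes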